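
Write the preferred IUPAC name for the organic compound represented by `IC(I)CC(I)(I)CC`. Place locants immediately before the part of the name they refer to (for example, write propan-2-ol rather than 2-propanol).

The parent chain contains 5 carbons (pentane).
Number the chain so that the substituent locant set {1,1,3,3} is lower than {3,3,5,5} at the first point of difference.
This places iodo groups at C-1 (×2) and C-3 (×2).
Assembling the pieces gives 1,1,3,3-tetraiodopentane.

1,1,3,3-tetraiodopentane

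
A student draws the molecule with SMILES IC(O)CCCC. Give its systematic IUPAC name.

1-iodopentan-1-ol

The longest carbon chain that includes the –OH group has 5 carbons, so the parent hydride is pentane.
The highest-priority functional group is an alcohol (–OH), so the name ends in -ol.
Number the chain so that numbering from this end puts the hydroxyl group at C-1 rather than C-5.
This places the hydroxyl at C-1; an iodo group at C-1.
Assembling the pieces gives 1-iodopentan-1-ol.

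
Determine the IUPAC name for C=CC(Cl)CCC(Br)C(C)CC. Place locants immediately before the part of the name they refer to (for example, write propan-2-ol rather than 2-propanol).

6-bromo-3-chloro-7-methylnon-1-ene

The longest carbon chain that includes the multiple bond has 9 carbons, so the parent hydride is nonane.
There is one C=C double bond, indicated by the ending -ene.
Choose the numbering such that numbering from this end puts the double bond at C-1 rather than C-8.
This places the double bond between C-1 and C-2; a bromo group at C-6; a chloro group at C-3; a methyl group at C-7.
The substituents are ordered alphabetically, ignoring any di-/tri- multipliers.
Assembling the pieces gives 6-bromo-3-chloro-7-methylnon-1-ene.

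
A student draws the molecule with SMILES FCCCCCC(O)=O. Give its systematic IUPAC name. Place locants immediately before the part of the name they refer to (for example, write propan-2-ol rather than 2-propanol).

6-fluorohexanoic acid

The longest chain bearing the –COOH group is 6 carbons long (hexane).
A carboxylic acid (terminal –COOH) is the principal characteristic group, giving the suffix -oic acid.
The numbering direction is chosen so that the carboxylic acid carbon is C-1 by definition.
With this numbering: a fluoro group at C-6.
Assembling the pieces gives 6-fluorohexanoic acid.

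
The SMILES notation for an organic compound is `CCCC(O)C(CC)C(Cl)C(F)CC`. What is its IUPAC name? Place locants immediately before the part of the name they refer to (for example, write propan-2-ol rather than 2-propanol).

6-chloro-5-ethyl-7-fluorononan-4-ol

The longest chain bearing the –OH group is 9 carbons long (nonane).
An alcohol (–OH) is the principal characteristic group, giving the suffix -ol.
Number the chain so that numbering from this end puts the hydroxyl group at C-4 rather than C-6.
This places the hydroxyl at C-4; a chloro group at C-6; an ethyl group at C-5; a fluoro group at C-7.
Prefixes are listed alphabetically: chloro, ethyl, fluoro.
Assembling the pieces gives 6-chloro-5-ethyl-7-fluorononan-4-ol.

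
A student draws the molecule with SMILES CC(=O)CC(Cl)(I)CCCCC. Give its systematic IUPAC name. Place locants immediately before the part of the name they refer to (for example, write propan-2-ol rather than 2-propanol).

4-chloro-4-iodononan-2-one

The longest carbon chain that includes the carbonyl has 9 carbons, so the parent hydride is nonane.
The principal characteristic group is a ketone (C=O on an internal carbon), named with the suffix -one.
Choose the numbering such that numbering from this end puts the carbonyl group at C-2 rather than C-8.
That gives the carbonyl at C-2; a chloro group at C-4; an iodo group at C-4.
The substituents are ordered alphabetically, ignoring any di-/tri- multipliers.
Assembling the pieces gives 4-chloro-4-iodononan-2-one.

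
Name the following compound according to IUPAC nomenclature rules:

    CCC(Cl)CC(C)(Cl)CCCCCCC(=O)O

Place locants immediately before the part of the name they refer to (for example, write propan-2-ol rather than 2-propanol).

8,10-dichloro-8-methyldodecanoic acid

The longest carbon chain that includes the –COOH group has 12 carbons, so the parent hydride is dodecane.
The principal characteristic group is a carboxylic acid (terminal –COOH), named with the suffix -oic acid.
Number the chain so that the carboxylic acid carbon is C-1 by definition.
That gives chloro groups at C-8 and C-10; a methyl group at C-8.
Prefixes are listed alphabetically: chloro, methyl.
Assembling the pieces gives 8,10-dichloro-8-methyldodecanoic acid.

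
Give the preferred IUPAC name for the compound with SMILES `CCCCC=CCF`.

1-fluorohept-2-ene

The longest carbon chain that includes the multiple bond has 7 carbons, so the parent hydride is heptane.
A C=C double bond in the chain gives the infix -ene-.
The numbering direction is chosen so that numbering from this end puts the double bond at C-2 rather than C-5.
With this numbering: the double bond between C-2 and C-3; a fluoro group at C-1.
Putting it together: 1-fluorohept-2-ene.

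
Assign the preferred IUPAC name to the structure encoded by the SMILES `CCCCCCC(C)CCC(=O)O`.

4-methyldecanoic acid

Counting along the main chain through the –COOH group gives 10 carbons: the parent is decane.
The principal characteristic group is a carboxylic acid (terminal –COOH), named with the suffix -oic acid.
Number the chain so that the carboxylic acid carbon is C-1 by definition.
This places a methyl group at C-4.
Putting it together: 4-methyldecanoic acid.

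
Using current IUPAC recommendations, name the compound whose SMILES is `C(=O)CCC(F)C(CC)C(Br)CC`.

Counting along the main chain through the –CHO group gives 8 carbons: the parent is octane.
An aldehyde (terminal –CHO) is the principal characteristic group, giving the suffix -al.
Number the chain so that the aldehyde carbon is C-1 by definition.
With this numbering: a bromo group at C-6; an ethyl group at C-5; a fluoro group at C-4.
Substituent prefixes are cited in alphabetical order (multiplying prefixes like di-/tri- are ignored for ordering).
Assembling the pieces gives 6-bromo-5-ethyl-4-fluorooctanal.

6-bromo-5-ethyl-4-fluorooctanal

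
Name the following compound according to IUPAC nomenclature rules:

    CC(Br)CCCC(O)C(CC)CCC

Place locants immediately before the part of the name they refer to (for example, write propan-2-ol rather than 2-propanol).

The longest chain bearing the –OH group is 10 carbons long (decane).
The highest-priority functional group is an alcohol (–OH), so the name ends in -ol.
Choose the numbering such that numbering from this end puts the hydroxyl group at C-5 rather than C-6.
That gives the hydroxyl at C-5; a bromo group at C-9; an ethyl group at C-4.
Substituent prefixes are cited in alphabetical order (multiplying prefixes like di-/tri- are ignored for ordering).
The name is 9-bromo-4-ethyldecan-5-ol.

9-bromo-4-ethyldecan-5-ol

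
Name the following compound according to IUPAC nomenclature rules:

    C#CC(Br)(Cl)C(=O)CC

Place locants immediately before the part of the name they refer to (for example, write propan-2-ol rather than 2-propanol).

The longest carbon chain that includes the carbonyl and the multiple bond has 6 carbons, so the parent hydride is hexane.
The principal characteristic group is a ketone (C=O on an internal carbon), named with the suffix -one.
A C≡C triple bond in the chain gives the infix -yne-.
Choose the numbering such that numbering from this end puts the carbonyl group at C-3 rather than C-4.
With this numbering: the carbonyl at C-3; the triple bond between C-5 and C-6; a bromo group at C-4; a chloro group at C-4.
Substituent prefixes are cited in alphabetical order (multiplying prefixes like di-/tri- are ignored for ordering).
Putting it together: 4-bromo-4-chlorohex-5-yn-3-one.

4-bromo-4-chlorohex-5-yn-3-one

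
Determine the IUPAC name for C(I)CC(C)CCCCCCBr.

The parent chain contains 9 carbons (nonane).
Choose the numbering such that the substituent locant set {1,3,9} is lower than {1,7,9} at the first point of difference.
This places a bromo group at C-9; an iodo group at C-1; a methyl group at C-3.
Prefixes are listed alphabetically: bromo, iodo, methyl.
The name is 9-bromo-1-iodo-3-methylnonane.

9-bromo-1-iodo-3-methylnonane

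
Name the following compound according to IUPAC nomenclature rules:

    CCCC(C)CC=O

3-methylhexanal

The longest chain bearing the –CHO group is 6 carbons long (hexane).
The principal characteristic group is an aldehyde (terminal –CHO), named with the suffix -al.
Choose the numbering such that the aldehyde carbon is C-1 by definition.
With this numbering: a methyl group at C-3.
Putting it together: 3-methylhexanal.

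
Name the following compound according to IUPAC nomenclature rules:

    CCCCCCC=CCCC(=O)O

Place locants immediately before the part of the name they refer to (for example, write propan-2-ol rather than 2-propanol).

Counting along the main chain through the –COOH group and the multiple bond gives 11 carbons: the parent is undecane.
The principal characteristic group is a carboxylic acid (terminal –COOH), named with the suffix -oic acid.
A C=C double bond in the chain gives the infix -ene-.
The numbering direction is chosen so that the carboxylic acid carbon is C-1 by definition.
With this numbering: the double bond between C-4 and C-5.
Assembling the pieces gives undec-4-enoic acid.

undec-4-enoic acid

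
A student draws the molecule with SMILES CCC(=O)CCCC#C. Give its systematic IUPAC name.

The longest chain bearing the carbonyl and the multiple bond is 8 carbons long (octane).
The highest-priority functional group is a ketone (C=O on an internal carbon), so the name ends in -one.
A C≡C triple bond in the chain gives the infix -yne-.
The numbering direction is chosen so that numbering from this end puts the carbonyl group at C-3 rather than C-6.
With this numbering: the carbonyl at C-3; the triple bond between C-7 and C-8.
Putting it together: oct-7-yn-3-one.

oct-7-yn-3-one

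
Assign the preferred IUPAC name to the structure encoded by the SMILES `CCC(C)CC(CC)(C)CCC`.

The parent chain contains 8 carbons (octane).
Choose the numbering such that the substituent locant set {3,5,5} is lower than {4,4,6} at the first point of difference.
This places an ethyl group at C-5; methyl groups at C-3 and C-5.
Prefixes are listed alphabetically: ethyl, methyl.
The name is 5-ethyl-3,5-dimethyloctane.

5-ethyl-3,5-dimethyloctane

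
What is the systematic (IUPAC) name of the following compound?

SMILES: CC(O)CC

butan-2-ol

The longest carbon chain that includes the –OH group has 4 carbons, so the parent hydride is butane.
The highest-priority functional group is an alcohol (–OH), so the name ends in -ol.
Number the chain so that numbering from this end puts the hydroxyl group at C-2 rather than C-3.
This places the hydroxyl at C-2.
Assembling the pieces gives butan-2-ol.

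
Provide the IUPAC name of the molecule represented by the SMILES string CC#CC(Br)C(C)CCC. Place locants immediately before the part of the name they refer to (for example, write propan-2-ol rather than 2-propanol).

The longest chain bearing the multiple bond is 8 carbons long (octane).
There is one C≡C triple bond, indicated by the ending -yne.
Choose the numbering such that numbering from this end puts the triple bond at C-2 rather than C-6.
With this numbering: the triple bond between C-2 and C-3; a bromo group at C-4; a methyl group at C-5.
Substituent prefixes are cited in alphabetical order (multiplying prefixes like di-/tri- are ignored for ordering).
The name is 4-bromo-5-methyloct-2-yne.

4-bromo-5-methyloct-2-yne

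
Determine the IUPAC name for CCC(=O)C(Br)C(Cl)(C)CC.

Counting along the main chain through the carbonyl gives 7 carbons: the parent is heptane.
The highest-priority functional group is a ketone (C=O on an internal carbon), so the name ends in -one.
Number the chain so that numbering from this end puts the carbonyl group at C-3 rather than C-5.
This places the carbonyl at C-3; a bromo group at C-4; a chloro group at C-5; a methyl group at C-5.
The substituents are ordered alphabetically, ignoring any di-/tri- multipliers.
Assembling the pieces gives 4-bromo-5-chloro-5-methylheptan-3-one.

4-bromo-5-chloro-5-methylheptan-3-one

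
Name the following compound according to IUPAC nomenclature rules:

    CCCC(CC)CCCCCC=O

Counting along the main chain through the –CHO group gives 10 carbons: the parent is decane.
The principal characteristic group is an aldehyde (terminal –CHO), named with the suffix -al.
The numbering direction is chosen so that the aldehyde carbon is C-1 by definition.
With this numbering: an ethyl group at C-7.
The name is 7-ethyldecanal.

7-ethyldecanal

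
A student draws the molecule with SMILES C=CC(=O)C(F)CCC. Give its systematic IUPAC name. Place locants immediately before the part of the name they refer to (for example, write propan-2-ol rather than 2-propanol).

Counting along the main chain through the carbonyl and the multiple bond gives 7 carbons: the parent is heptane.
A ketone (C=O on an internal carbon) is the principal characteristic group, giving the suffix -one.
The chain contains a C=C double bond, so the unsaturation ending is -ene.
The numbering direction is chosen so that numbering from this end puts the carbonyl group at C-3 rather than C-5.
That gives the carbonyl at C-3; the double bond between C-1 and C-2; a fluoro group at C-4.
Assembling the pieces gives 4-fluorohept-1-en-3-one.

4-fluorohept-1-en-3-one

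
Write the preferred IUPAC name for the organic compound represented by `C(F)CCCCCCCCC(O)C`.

Counting along the main chain through the –OH group gives 11 carbons: the parent is undecane.
An alcohol (–OH) is the principal characteristic group, giving the suffix -ol.
Number the chain so that numbering from this end puts the hydroxyl group at C-2 rather than C-10.
That gives the hydroxyl at C-2; a fluoro group at C-11.
Assembling the pieces gives 11-fluoroundecan-2-ol.

11-fluoroundecan-2-ol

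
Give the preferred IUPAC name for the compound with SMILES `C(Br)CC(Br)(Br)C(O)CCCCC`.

1,3,3-tribromononan-4-ol

The longest carbon chain that includes the –OH group has 9 carbons, so the parent hydride is nonane.
An alcohol (–OH) is the principal characteristic group, giving the suffix -ol.
The numbering direction is chosen so that numbering from this end puts the hydroxyl group at C-4 rather than C-6.
This places the hydroxyl at C-4; bromo groups at C-1 and C-3 (×2).
The name is 1,3,3-tribromononan-4-ol.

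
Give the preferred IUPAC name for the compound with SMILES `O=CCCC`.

The longest chain bearing the –CHO group is 4 carbons long (butane).
The principal characteristic group is an aldehyde (terminal –CHO), named with the suffix -al.
Choose the numbering such that the aldehyde carbon is C-1 by definition.
Putting it together: butanal.

butanal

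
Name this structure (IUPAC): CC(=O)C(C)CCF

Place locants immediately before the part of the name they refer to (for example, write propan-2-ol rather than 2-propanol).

5-fluoro-3-methylpentan-2-one

The longest carbon chain that includes the carbonyl has 5 carbons, so the parent hydride is pentane.
A ketone (C=O on an internal carbon) is the principal characteristic group, giving the suffix -one.
Choose the numbering such that numbering from this end puts the carbonyl group at C-2 rather than C-4.
That gives the carbonyl at C-2; a fluoro group at C-5; a methyl group at C-3.
Prefixes are listed alphabetically: fluoro, methyl.
Assembling the pieces gives 5-fluoro-3-methylpentan-2-one.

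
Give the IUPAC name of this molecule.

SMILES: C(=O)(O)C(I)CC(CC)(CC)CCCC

Counting along the main chain through the –COOH group gives 8 carbons: the parent is octane.
A carboxylic acid (terminal –COOH) is the principal characteristic group, giving the suffix -oic acid.
Number the chain so that the carboxylic acid carbon is C-1 by definition.
With this numbering: two ethyl groups at C-4; an iodo group at C-2.
Prefixes are listed alphabetically: ethyl, iodo.
Assembling the pieces gives 4,4-diethyl-2-iodooctanoic acid.

4,4-diethyl-2-iodooctanoic acid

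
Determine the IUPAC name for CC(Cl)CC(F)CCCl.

1,5-dichloro-3-fluorohexane

The longest continuous carbon chain has 6 atoms, so the parent hydride is hexane.
Number the chain so that the substituent locant set {1,3,5} is lower than {2,4,6} at the first point of difference.
This places chloro groups at C-1 and C-5; a fluoro group at C-3.
The substituents are ordered alphabetically, ignoring any di-/tri- multipliers.
The name is 1,5-dichloro-3-fluorohexane.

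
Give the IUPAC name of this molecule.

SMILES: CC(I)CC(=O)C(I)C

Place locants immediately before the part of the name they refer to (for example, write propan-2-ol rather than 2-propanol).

2,5-diiodohexan-3-one

The longest carbon chain that includes the carbonyl has 6 carbons, so the parent hydride is hexane.
The highest-priority functional group is a ketone (C=O on an internal carbon), so the name ends in -one.
Choose the numbering such that numbering from this end puts the carbonyl group at C-3 rather than C-4.
That gives the carbonyl at C-3; iodo groups at C-2 and C-5.
Putting it together: 2,5-diiodohexan-3-one.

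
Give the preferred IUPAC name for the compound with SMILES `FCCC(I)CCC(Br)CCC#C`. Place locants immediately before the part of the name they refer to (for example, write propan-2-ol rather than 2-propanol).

Counting along the main chain through the multiple bond gives 10 carbons: the parent is decane.
The chain contains a C≡C triple bond, so the unsaturation ending is -yne.
The numbering direction is chosen so that numbering from this end puts the triple bond at C-1 rather than C-9.
With this numbering: the triple bond between C-1 and C-2; a bromo group at C-5; a fluoro group at C-10; an iodo group at C-8.
Substituent prefixes are cited in alphabetical order (multiplying prefixes like di-/tri- are ignored for ordering).
Assembling the pieces gives 5-bromo-10-fluoro-8-iododec-1-yne.

5-bromo-10-fluoro-8-iododec-1-yne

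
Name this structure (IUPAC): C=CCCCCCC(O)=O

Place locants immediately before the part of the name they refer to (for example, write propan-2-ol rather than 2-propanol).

The longest carbon chain that includes the –COOH group and the multiple bond has 8 carbons, so the parent hydride is octane.
The principal characteristic group is a carboxylic acid (terminal –COOH), named with the suffix -oic acid.
The chain contains a C=C double bond, so the unsaturation ending is -ene.
The numbering direction is chosen so that the carboxylic acid carbon is C-1 by definition.
With this numbering: the double bond between C-7 and C-8.
The name is oct-7-enoic acid.

oct-7-enoic acid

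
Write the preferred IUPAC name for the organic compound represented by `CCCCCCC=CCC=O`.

The longest carbon chain that includes the –CHO group and the multiple bond has 10 carbons, so the parent hydride is decane.
The highest-priority functional group is an aldehyde (terminal –CHO), so the name ends in -al.
There is one C=C double bond, indicated by the ending -ene.
Choose the numbering such that the aldehyde carbon is C-1 by definition.
That gives the double bond between C-3 and C-4.
The name is dec-3-enal.

dec-3-enal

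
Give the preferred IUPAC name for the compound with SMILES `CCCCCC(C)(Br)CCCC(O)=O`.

Counting along the main chain through the –COOH group gives 10 carbons: the parent is decane.
A carboxylic acid (terminal –COOH) is the principal characteristic group, giving the suffix -oic acid.
Number the chain so that the carboxylic acid carbon is C-1 by definition.
That gives a bromo group at C-5; a methyl group at C-5.
The substituents are ordered alphabetically, ignoring any di-/tri- multipliers.
Assembling the pieces gives 5-bromo-5-methyldecanoic acid.

5-bromo-5-methyldecanoic acid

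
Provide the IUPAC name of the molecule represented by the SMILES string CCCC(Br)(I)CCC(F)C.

5-bromo-2-fluoro-5-iodooctane

The longest carbon chain is 8 atoms: the parent is octane.
Choose the numbering such that the substituent locant set {2,5,5} is lower than {4,4,7} at the first point of difference.
With this numbering: a bromo group at C-5; a fluoro group at C-2; an iodo group at C-5.
The substituents are ordered alphabetically, ignoring any di-/tri- multipliers.
The name is 5-bromo-2-fluoro-5-iodooctane.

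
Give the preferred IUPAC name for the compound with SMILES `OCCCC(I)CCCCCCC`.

The longest carbon chain that includes the –OH group has 11 carbons, so the parent hydride is undecane.
The highest-priority functional group is an alcohol (–OH), so the name ends in -ol.
Number the chain so that numbering from this end puts the hydroxyl group at C-1 rather than C-11.
That gives the hydroxyl at C-1; an iodo group at C-4.
Assembling the pieces gives 4-iodoundecan-1-ol.

4-iodoundecan-1-ol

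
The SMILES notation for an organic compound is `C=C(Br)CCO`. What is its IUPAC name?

The longest carbon chain that includes the –OH group and the multiple bond has 4 carbons, so the parent hydride is butane.
An alcohol (–OH) is the principal characteristic group, giving the suffix -ol.
There is one C=C double bond, indicated by the ending -ene.
Number the chain so that numbering from this end puts the hydroxyl group at C-1 rather than C-4.
That gives the hydroxyl at C-1; the double bond between C-3 and C-4; a bromo group at C-3.
Putting it together: 3-bromobut-3-en-1-ol.

3-bromobut-3-en-1-ol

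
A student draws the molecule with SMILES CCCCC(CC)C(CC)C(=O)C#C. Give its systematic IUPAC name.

4,5-diethylnon-1-yn-3-one

The longest chain bearing the carbonyl and the multiple bond is 9 carbons long (nonane).
The principal characteristic group is a ketone (C=O on an internal carbon), named with the suffix -one.
A C≡C triple bond in the chain gives the infix -yne-.
Number the chain so that numbering from this end puts the carbonyl group at C-3 rather than C-7.
This places the carbonyl at C-3; the triple bond between C-1 and C-2; ethyl groups at C-4 and C-5.
Assembling the pieces gives 4,5-diethylnon-1-yn-3-one.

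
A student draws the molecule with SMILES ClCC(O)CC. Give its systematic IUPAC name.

The longest chain bearing the –OH group is 4 carbons long (butane).
An alcohol (–OH) is the principal characteristic group, giving the suffix -ol.
The numbering direction is chosen so that numbering from this end puts the hydroxyl group at C-2 rather than C-3.
With this numbering: the hydroxyl at C-2; a chloro group at C-1.
Putting it together: 1-chlorobutan-2-ol.

1-chlorobutan-2-ol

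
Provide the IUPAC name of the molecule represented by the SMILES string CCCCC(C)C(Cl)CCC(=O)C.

Counting along the main chain through the carbonyl gives 10 carbons: the parent is decane.
A ketone (C=O on an internal carbon) is the principal characteristic group, giving the suffix -one.
The numbering direction is chosen so that numbering from this end puts the carbonyl group at C-2 rather than C-9.
That gives the carbonyl at C-2; a chloro group at C-5; a methyl group at C-6.
Substituent prefixes are cited in alphabetical order (multiplying prefixes like di-/tri- are ignored for ordering).
Putting it together: 5-chloro-6-methyldecan-2-one.

5-chloro-6-methyldecan-2-one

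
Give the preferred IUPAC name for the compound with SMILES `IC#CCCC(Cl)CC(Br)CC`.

Counting along the main chain through the multiple bond gives 9 carbons: the parent is nonane.
The chain contains a C≡C triple bond, so the unsaturation ending is -yne.
The numbering direction is chosen so that numbering from this end puts the triple bond at C-1 rather than C-8.
With this numbering: the triple bond between C-1 and C-2; a bromo group at C-7; a chloro group at C-5; an iodo group at C-1.
The substituents are ordered alphabetically, ignoring any di-/tri- multipliers.
The name is 7-bromo-5-chloro-1-iodonon-1-yne.

7-bromo-5-chloro-1-iodonon-1-yne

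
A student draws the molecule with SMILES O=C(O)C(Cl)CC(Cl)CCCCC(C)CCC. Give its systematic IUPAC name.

Counting along the main chain through the –COOH group gives 12 carbons: the parent is dodecane.
The principal characteristic group is a carboxylic acid (terminal –COOH), named with the suffix -oic acid.
Number the chain so that the carboxylic acid carbon is C-1 by definition.
That gives chloro groups at C-2 and C-4; a methyl group at C-9.
The substituents are ordered alphabetically, ignoring any di-/tri- multipliers.
Assembling the pieces gives 2,4-dichloro-9-methyldodecanoic acid.

2,4-dichloro-9-methyldodecanoic acid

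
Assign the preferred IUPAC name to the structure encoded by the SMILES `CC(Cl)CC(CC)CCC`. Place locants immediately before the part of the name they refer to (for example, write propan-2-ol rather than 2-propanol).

2-chloro-4-ethylheptane

The longest continuous carbon chain has 7 atoms, so the parent hydride is heptane.
Choose the numbering such that the substituent locant set {2,4} is lower than {4,6} at the first point of difference.
With this numbering: a chloro group at C-2; an ethyl group at C-4.
The substituents are ordered alphabetically, ignoring any di-/tri- multipliers.
The name is 2-chloro-4-ethylheptane.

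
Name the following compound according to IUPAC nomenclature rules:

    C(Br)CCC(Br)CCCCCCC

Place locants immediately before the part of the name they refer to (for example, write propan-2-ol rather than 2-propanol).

1,4-dibromoundecane

The longest carbon chain is 11 atoms: the parent is undecane.
Number the chain so that the substituent locant set {1,4} is lower than {8,11} at the first point of difference.
That gives bromo groups at C-1 and C-4.
Assembling the pieces gives 1,4-dibromoundecane.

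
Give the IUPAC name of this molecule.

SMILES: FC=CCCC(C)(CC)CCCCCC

5-ethyl-1-fluoro-5-methylundec-1-ene

The longest chain bearing the multiple bond is 11 carbons long (undecane).
There is one C=C double bond, indicated by the ending -ene.
Choose the numbering such that numbering from this end puts the double bond at C-1 rather than C-10.
That gives the double bond between C-1 and C-2; an ethyl group at C-5; a fluoro group at C-1; a methyl group at C-5.
The substituents are ordered alphabetically, ignoring any di-/tri- multipliers.
The name is 5-ethyl-1-fluoro-5-methylundec-1-ene.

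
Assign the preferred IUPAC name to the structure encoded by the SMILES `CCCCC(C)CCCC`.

5-methylnonane

The longest carbon chain is 9 atoms: the parent is nonane.
Numbering from either end gives identical locants here.
This places a methyl group at C-5.
Putting it together: 5-methylnonane.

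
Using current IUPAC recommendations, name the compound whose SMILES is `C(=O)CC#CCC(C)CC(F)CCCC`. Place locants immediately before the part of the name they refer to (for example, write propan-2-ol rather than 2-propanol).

8-fluoro-6-methyldodec-3-ynal

Counting along the main chain through the –CHO group and the multiple bond gives 12 carbons: the parent is dodecane.
The principal characteristic group is an aldehyde (terminal –CHO), named with the suffix -al.
There is one C≡C triple bond, indicated by the ending -yne.
The numbering direction is chosen so that the aldehyde carbon is C-1 by definition.
This places the triple bond between C-3 and C-4; a fluoro group at C-8; a methyl group at C-6.
The substituents are ordered alphabetically, ignoring any di-/tri- multipliers.
The name is 8-fluoro-6-methyldodec-3-ynal.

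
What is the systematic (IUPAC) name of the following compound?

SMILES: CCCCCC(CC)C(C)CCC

5-ethyl-4-methyldecane

The parent chain contains 10 carbons (decane).
Number the chain so that the substituent locant set {4,5} is lower than {6,7} at the first point of difference.
This places an ethyl group at C-5; a methyl group at C-4.
Prefixes are listed alphabetically: ethyl, methyl.
The name is 5-ethyl-4-methyldecane.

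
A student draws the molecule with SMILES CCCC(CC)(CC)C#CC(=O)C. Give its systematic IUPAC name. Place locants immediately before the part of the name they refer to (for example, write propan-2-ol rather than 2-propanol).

The longest carbon chain that includes the carbonyl and the multiple bond has 8 carbons, so the parent hydride is octane.
The principal characteristic group is a ketone (C=O on an internal carbon), named with the suffix -one.
The chain contains a C≡C triple bond, so the unsaturation ending is -yne.
Number the chain so that numbering from this end puts the carbonyl group at C-2 rather than C-7.
With this numbering: the carbonyl at C-2; the triple bond between C-3 and C-4; two ethyl groups at C-5.
Putting it together: 5,5-diethyloct-3-yn-2-one.

5,5-diethyloct-3-yn-2-one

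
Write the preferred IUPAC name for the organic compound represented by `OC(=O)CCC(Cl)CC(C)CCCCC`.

4-chloro-6-methylundecanoic acid

The longest chain bearing the –COOH group is 11 carbons long (undecane).
The principal characteristic group is a carboxylic acid (terminal –COOH), named with the suffix -oic acid.
The numbering direction is chosen so that the carboxylic acid carbon is C-1 by definition.
That gives a chloro group at C-4; a methyl group at C-6.
The substituents are ordered alphabetically, ignoring any di-/tri- multipliers.
The name is 4-chloro-6-methylundecanoic acid.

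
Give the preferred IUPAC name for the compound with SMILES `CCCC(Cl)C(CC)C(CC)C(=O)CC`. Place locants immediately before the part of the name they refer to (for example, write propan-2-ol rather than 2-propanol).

6-chloro-4,5-diethylnonan-3-one

The longest chain bearing the carbonyl is 9 carbons long (nonane).
A ketone (C=O on an internal carbon) is the principal characteristic group, giving the suffix -one.
Number the chain so that numbering from this end puts the carbonyl group at C-3 rather than C-7.
With this numbering: the carbonyl at C-3; a chloro group at C-6; ethyl groups at C-4 and C-5.
Substituent prefixes are cited in alphabetical order (multiplying prefixes like di-/tri- are ignored for ordering).
Putting it together: 6-chloro-4,5-diethylnonan-3-one.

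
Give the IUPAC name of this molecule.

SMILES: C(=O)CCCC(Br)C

The longest carbon chain that includes the –CHO group has 6 carbons, so the parent hydride is hexane.
An aldehyde (terminal –CHO) is the principal characteristic group, giving the suffix -al.
The numbering direction is chosen so that the aldehyde carbon is C-1 by definition.
This places a bromo group at C-5.
The name is 5-bromohexanal.

5-bromohexanal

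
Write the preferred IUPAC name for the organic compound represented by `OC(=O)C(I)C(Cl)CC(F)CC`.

The longest carbon chain that includes the –COOH group has 7 carbons, so the parent hydride is heptane.
The highest-priority functional group is a carboxylic acid (terminal –COOH), so the name ends in -oic acid.
Number the chain so that the carboxylic acid carbon is C-1 by definition.
With this numbering: a chloro group at C-3; a fluoro group at C-5; an iodo group at C-2.
Substituent prefixes are cited in alphabetical order (multiplying prefixes like di-/tri- are ignored for ordering).
The name is 3-chloro-5-fluoro-2-iodoheptanoic acid.

3-chloro-5-fluoro-2-iodoheptanoic acid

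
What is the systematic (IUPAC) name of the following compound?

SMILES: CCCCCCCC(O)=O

Counting along the main chain through the –COOH group gives 8 carbons: the parent is octane.
The principal characteristic group is a carboxylic acid (terminal –COOH), named with the suffix -oic acid.
Number the chain so that the carboxylic acid carbon is C-1 by definition.
Putting it together: octanoic acid.

octanoic acid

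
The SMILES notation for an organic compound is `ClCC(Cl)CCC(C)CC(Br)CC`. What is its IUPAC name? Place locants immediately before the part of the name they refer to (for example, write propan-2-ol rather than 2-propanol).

The parent chain contains 9 carbons (nonane).
The numbering direction is chosen so that the substituent locant set {1,2,5,7} is lower than {3,5,8,9} at the first point of difference.
That gives a bromo group at C-7; chloro groups at C-1 and C-2; a methyl group at C-5.
Substituent prefixes are cited in alphabetical order (multiplying prefixes like di-/tri- are ignored for ordering).
The name is 7-bromo-1,2-dichloro-5-methylnonane.

7-bromo-1,2-dichloro-5-methylnonane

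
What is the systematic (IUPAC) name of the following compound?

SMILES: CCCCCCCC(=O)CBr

The longest carbon chain that includes the carbonyl has 9 carbons, so the parent hydride is nonane.
The principal characteristic group is a ketone (C=O on an internal carbon), named with the suffix -one.
Number the chain so that numbering from this end puts the carbonyl group at C-2 rather than C-8.
With this numbering: the carbonyl at C-2; a bromo group at C-1.
Assembling the pieces gives 1-bromononan-2-one.

1-bromononan-2-one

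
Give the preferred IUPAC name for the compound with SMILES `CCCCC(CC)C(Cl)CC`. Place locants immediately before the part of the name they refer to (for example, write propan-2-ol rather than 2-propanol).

The longest continuous carbon chain has 8 atoms, so the parent hydride is octane.
Number the chain so that the substituent locant set {3,4} is lower than {5,6} at the first point of difference.
With this numbering: a chloro group at C-3; an ethyl group at C-4.
Prefixes are listed alphabetically: chloro, ethyl.
Assembling the pieces gives 3-chloro-4-ethyloctane.

3-chloro-4-ethyloctane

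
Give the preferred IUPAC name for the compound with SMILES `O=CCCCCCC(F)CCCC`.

The longest chain bearing the –CHO group is 11 carbons long (undecane).
An aldehyde (terminal –CHO) is the principal characteristic group, giving the suffix -al.
The numbering direction is chosen so that the aldehyde carbon is C-1 by definition.
With this numbering: a fluoro group at C-7.
Assembling the pieces gives 7-fluoroundecanal.

7-fluoroundecanal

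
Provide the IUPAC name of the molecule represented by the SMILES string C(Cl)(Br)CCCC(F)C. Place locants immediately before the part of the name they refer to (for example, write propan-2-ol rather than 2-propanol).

1-bromo-1-chloro-5-fluorohexane

The longest continuous carbon chain has 6 atoms, so the parent hydride is hexane.
Choose the numbering such that the substituent locant set {1,1,5} is lower than {2,6,6} at the first point of difference.
With this numbering: a bromo group at C-1; a chloro group at C-1; a fluoro group at C-5.
Substituent prefixes are cited in alphabetical order (multiplying prefixes like di-/tri- are ignored for ordering).
Assembling the pieces gives 1-bromo-1-chloro-5-fluorohexane.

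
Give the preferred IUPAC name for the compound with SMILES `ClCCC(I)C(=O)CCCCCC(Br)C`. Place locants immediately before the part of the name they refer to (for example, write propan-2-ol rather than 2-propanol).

The longest carbon chain that includes the carbonyl has 11 carbons, so the parent hydride is undecane.
The highest-priority functional group is a ketone (C=O on an internal carbon), so the name ends in -one.
The numbering direction is chosen so that numbering from this end puts the carbonyl group at C-4 rather than C-8.
This places the carbonyl at C-4; a bromo group at C-10; a chloro group at C-1; an iodo group at C-3.
Substituent prefixes are cited in alphabetical order (multiplying prefixes like di-/tri- are ignored for ordering).
Putting it together: 10-bromo-1-chloro-3-iodoundecan-4-one.

10-bromo-1-chloro-3-iodoundecan-4-one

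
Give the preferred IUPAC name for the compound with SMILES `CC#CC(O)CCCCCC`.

dec-2-yn-4-ol

The longest chain bearing the –OH group and the multiple bond is 10 carbons long (decane).
The highest-priority functional group is an alcohol (–OH), so the name ends in -ol.
There is one C≡C triple bond, indicated by the ending -yne.
Choose the numbering such that numbering from this end puts the hydroxyl group at C-4 rather than C-7.
This places the hydroxyl at C-4; the triple bond between C-2 and C-3.
Putting it together: dec-2-yn-4-ol.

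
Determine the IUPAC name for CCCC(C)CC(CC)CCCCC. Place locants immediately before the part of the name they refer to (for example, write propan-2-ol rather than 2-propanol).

6-ethyl-4-methylundecane

The longest carbon chain is 11 atoms: the parent is undecane.
The numbering direction is chosen so that the substituent locant set {4,6} is lower than {6,8} at the first point of difference.
With this numbering: an ethyl group at C-6; a methyl group at C-4.
Prefixes are listed alphabetically: ethyl, methyl.
Assembling the pieces gives 6-ethyl-4-methylundecane.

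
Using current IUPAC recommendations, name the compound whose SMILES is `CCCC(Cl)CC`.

3-chlorohexane

The parent chain contains 6 carbons (hexane).
Number the chain so that the substituent locant set {3} is lower than {4} at the first point of difference.
This places a chloro group at C-3.
Assembling the pieces gives 3-chlorohexane.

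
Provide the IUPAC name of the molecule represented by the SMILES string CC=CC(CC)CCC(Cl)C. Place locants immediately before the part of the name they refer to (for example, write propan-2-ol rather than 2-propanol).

7-chloro-4-ethyloct-2-ene

The longest carbon chain that includes the multiple bond has 8 carbons, so the parent hydride is octane.
A C=C double bond in the chain gives the infix -ene-.
Number the chain so that numbering from this end puts the double bond at C-2 rather than C-6.
This places the double bond between C-2 and C-3; a chloro group at C-7; an ethyl group at C-4.
Prefixes are listed alphabetically: chloro, ethyl.
The name is 7-chloro-4-ethyloct-2-ene.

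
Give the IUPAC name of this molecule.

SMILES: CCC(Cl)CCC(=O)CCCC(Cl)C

2,9-dichloroundecan-6-one

The longest carbon chain that includes the carbonyl has 11 carbons, so the parent hydride is undecane.
A ketone (C=O on an internal carbon) is the principal characteristic group, giving the suffix -one.
Number the chain so that the substituent locant set {2,9} is lower than {3,10} at the first point of difference.
With this numbering: the carbonyl at C-6; chloro groups at C-2 and C-9.
The name is 2,9-dichloroundecan-6-one.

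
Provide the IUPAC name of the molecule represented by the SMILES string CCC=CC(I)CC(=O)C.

Counting along the main chain through the carbonyl and the multiple bond gives 8 carbons: the parent is octane.
A ketone (C=O on an internal carbon) is the principal characteristic group, giving the suffix -one.
The chain contains a C=C double bond, so the unsaturation ending is -ene.
The numbering direction is chosen so that numbering from this end puts the carbonyl group at C-2 rather than C-7.
This places the carbonyl at C-2; the double bond between C-5 and C-6; an iodo group at C-4.
Putting it together: 4-iodooct-5-en-2-one.

4-iodooct-5-en-2-one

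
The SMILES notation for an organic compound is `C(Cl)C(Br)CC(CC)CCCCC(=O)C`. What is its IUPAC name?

The longest chain bearing the carbonyl is 10 carbons long (decane).
A ketone (C=O on an internal carbon) is the principal characteristic group, giving the suffix -one.
Number the chain so that numbering from this end puts the carbonyl group at C-2 rather than C-9.
That gives the carbonyl at C-2; a bromo group at C-9; a chloro group at C-10; an ethyl group at C-7.
The substituents are ordered alphabetically, ignoring any di-/tri- multipliers.
Putting it together: 9-bromo-10-chloro-7-ethyldecan-2-one.

9-bromo-10-chloro-7-ethyldecan-2-one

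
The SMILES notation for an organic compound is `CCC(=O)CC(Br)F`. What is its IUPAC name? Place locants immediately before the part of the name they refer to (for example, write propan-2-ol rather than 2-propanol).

The longest chain bearing the carbonyl is 5 carbons long (pentane).
The highest-priority functional group is a ketone (C=O on an internal carbon), so the name ends in -one.
The numbering direction is chosen so that the substituent locant set {1,1} is lower than {5,5} at the first point of difference.
This places the carbonyl at C-3; a bromo group at C-1; a fluoro group at C-1.
The substituents are ordered alphabetically, ignoring any di-/tri- multipliers.
Putting it together: 1-bromo-1-fluoropentan-3-one.

1-bromo-1-fluoropentan-3-one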